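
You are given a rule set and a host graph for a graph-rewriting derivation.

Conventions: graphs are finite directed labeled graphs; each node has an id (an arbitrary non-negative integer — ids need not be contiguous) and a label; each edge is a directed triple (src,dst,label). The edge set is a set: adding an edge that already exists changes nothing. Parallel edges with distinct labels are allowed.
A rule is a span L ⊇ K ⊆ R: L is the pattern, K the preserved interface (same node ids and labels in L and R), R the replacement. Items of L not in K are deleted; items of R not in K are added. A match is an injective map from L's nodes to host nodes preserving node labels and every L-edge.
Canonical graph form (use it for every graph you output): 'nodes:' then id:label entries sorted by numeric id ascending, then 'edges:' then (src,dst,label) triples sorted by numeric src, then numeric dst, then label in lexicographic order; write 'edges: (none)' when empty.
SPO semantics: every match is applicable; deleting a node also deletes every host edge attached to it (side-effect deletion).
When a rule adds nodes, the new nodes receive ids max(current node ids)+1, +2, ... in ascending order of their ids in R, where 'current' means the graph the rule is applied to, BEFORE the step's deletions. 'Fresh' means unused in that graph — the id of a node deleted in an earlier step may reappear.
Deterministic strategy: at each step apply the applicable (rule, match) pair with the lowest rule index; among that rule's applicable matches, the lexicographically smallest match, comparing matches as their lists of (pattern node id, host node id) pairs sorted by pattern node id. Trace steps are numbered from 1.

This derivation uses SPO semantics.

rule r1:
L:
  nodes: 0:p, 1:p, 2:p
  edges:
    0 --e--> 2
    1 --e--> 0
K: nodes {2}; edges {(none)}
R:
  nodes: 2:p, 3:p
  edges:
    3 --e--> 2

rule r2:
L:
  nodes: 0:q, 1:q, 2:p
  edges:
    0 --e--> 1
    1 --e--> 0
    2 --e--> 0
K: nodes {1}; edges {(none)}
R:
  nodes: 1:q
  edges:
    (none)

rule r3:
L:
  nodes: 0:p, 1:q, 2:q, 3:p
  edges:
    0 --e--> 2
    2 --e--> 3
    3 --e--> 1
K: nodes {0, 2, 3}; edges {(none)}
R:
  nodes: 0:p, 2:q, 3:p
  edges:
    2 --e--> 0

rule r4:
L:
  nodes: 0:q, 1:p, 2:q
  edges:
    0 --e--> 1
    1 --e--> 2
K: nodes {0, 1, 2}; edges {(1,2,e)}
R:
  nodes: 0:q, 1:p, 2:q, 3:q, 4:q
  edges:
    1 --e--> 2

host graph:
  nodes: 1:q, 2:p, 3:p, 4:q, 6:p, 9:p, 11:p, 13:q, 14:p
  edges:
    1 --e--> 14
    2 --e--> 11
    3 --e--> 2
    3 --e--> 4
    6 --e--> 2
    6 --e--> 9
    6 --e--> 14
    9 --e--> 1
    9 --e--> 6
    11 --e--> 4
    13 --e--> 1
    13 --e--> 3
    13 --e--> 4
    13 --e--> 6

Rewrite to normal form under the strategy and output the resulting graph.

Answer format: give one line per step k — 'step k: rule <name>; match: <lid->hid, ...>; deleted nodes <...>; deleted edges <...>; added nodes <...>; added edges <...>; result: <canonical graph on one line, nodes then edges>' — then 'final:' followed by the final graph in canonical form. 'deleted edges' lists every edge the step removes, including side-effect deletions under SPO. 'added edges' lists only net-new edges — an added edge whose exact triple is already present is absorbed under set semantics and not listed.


step 1: rule r1; match: 0->2, 1->3, 2->11; deleted nodes 2, 3; deleted edges (2,11,e); (3,2,e); (3,4,e); (6,2,e); (13,3,e); added nodes 15; added edges (15,11,e); result: nodes: 1:q, 4:q, 6:p, 9:p, 11:p, 13:q, 14:p, 15:p edges: (1,14,e); (6,9,e); (6,14,e); (9,1,e); (9,6,e); (11,4,e); (13,1,e); (13,4,e); (13,6,e); (15,11,e)
step 2: rule r1; match: 0->6, 1->9, 2->14; deleted nodes 6, 9; deleted edges (6,9,e); (6,14,e); (9,1,e); (9,6,e); (13,6,e); added nodes 16; added edges (16,14,e); result: nodes: 1:q, 4:q, 11:p, 13:q, 14:p, 15:p, 16:p edges: (1,14,e); (11,4,e); (13,1,e); (13,4,e); (15,11,e); (16,14,e)
final:
nodes: 1:q, 4:q, 11:p, 13:q, 14:p, 15:p, 16:p
edges: (1,14,e); (11,4,e); (13,1,e); (13,4,e); (15,11,e); (16,14,e)


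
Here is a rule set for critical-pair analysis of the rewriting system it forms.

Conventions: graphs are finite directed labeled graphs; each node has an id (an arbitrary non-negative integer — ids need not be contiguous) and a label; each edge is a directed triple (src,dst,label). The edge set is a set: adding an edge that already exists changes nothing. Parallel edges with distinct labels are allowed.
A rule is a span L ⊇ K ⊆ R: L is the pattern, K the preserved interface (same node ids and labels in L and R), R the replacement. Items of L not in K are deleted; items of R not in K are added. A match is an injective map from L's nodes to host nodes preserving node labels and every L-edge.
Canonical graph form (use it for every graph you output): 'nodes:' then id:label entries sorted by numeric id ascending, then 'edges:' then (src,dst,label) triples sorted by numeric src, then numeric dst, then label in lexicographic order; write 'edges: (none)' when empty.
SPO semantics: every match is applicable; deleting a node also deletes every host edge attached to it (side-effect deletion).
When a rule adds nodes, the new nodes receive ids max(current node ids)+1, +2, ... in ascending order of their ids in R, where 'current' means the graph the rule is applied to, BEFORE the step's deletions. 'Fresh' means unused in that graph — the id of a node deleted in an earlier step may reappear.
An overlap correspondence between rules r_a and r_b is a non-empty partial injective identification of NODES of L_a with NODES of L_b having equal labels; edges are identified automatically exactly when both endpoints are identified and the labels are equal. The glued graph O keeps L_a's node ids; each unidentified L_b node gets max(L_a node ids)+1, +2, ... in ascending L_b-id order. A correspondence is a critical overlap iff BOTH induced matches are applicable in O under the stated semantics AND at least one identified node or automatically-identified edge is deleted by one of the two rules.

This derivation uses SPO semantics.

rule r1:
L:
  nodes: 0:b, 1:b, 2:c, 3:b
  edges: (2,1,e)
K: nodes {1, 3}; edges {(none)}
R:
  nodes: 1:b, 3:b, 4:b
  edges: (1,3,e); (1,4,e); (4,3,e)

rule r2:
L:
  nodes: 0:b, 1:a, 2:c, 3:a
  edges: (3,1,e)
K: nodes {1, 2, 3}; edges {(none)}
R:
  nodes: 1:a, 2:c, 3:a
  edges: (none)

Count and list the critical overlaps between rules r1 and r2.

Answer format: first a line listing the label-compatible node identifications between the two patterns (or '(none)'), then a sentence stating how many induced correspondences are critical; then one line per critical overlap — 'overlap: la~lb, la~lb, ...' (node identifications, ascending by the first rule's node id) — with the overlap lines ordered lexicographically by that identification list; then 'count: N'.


label-compatible node identifications between L(r1) and L(r2): 0~0, 1~0, 2~2, 3~0
7 of the induced correspondences are critical overlaps of r1 and r2.
overlap: 0~0
overlap: 0~0, 2~2
overlap: 1~0
overlap: 1~0, 2~2
overlap: 2~2
overlap: 2~2, 3~0
overlap: 3~0
count: 7


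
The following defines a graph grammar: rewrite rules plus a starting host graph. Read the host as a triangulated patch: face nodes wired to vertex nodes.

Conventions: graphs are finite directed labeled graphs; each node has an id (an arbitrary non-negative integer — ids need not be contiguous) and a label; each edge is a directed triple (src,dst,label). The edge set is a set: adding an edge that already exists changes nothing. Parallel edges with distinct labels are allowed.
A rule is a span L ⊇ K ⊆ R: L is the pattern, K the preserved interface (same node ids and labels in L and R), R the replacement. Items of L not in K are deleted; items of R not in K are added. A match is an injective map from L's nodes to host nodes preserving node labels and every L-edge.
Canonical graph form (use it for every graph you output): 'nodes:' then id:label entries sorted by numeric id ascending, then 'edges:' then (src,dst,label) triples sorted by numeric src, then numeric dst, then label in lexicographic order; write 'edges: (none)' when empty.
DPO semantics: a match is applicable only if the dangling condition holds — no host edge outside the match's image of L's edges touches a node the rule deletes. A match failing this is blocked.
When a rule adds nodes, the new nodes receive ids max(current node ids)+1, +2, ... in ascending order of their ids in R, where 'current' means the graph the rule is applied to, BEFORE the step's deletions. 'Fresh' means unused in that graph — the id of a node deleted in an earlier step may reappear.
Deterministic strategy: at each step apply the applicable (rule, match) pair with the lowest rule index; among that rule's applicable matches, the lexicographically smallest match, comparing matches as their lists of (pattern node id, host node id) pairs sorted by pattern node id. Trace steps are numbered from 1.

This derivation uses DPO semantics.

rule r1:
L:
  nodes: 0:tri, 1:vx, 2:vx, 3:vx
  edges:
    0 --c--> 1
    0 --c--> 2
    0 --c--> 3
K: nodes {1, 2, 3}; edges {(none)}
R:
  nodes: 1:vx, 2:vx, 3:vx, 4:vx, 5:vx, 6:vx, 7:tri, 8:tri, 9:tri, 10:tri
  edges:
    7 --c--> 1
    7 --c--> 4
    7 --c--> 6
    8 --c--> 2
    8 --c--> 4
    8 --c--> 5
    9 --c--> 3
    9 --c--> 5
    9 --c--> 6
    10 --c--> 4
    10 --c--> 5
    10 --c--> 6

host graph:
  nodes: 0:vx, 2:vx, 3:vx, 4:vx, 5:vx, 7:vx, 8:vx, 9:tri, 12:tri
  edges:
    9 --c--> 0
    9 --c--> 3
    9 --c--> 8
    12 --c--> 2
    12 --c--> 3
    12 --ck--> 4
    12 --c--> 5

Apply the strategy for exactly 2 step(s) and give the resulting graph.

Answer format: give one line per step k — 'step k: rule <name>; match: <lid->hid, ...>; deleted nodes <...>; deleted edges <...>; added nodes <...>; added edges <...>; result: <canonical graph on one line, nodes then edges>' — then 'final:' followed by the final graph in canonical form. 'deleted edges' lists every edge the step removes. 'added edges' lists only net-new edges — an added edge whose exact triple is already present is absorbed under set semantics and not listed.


step 1: rule r1; match: 0->9, 1->0, 2->3, 3->8; deleted nodes 9; deleted edges (9,0,c); (9,3,c); (9,8,c); added nodes 13, 14, 15, 16, 17, 18, 19; added edges (16,0,c); (16,13,c); (16,15,c); (17,3,c); (17,13,c); (17,14,c); (18,8,c); (18,14,c); (18,15,c); (19,13,c); (19,14,c); (19,15,c); result: nodes: 0:vx, 2:vx, 3:vx, 4:vx, 5:vx, 7:vx, 8:vx, 12:tri, 13:vx, 14:vx, 15:vx, 16:tri, 17:tri, 18:tri, 19:tri edges: (12,2,c); (12,3,c); (12,4,ck); (12,5,c); (16,0,c); (16,13,c); (16,15,c); (17,3,c); (17,13,c); (17,14,c); (18,8,c); (18,14,c); (18,15,c); (19,13,c); (19,14,c); (19,15,c)
step 2: rule r1; match: 0->16, 1->0, 2->13, 3->15; deleted nodes 16; deleted edges (16,0,c); (16,13,c); (16,15,c); added nodes 20, 21, 22, 23, 24, 25, 26; added edges (23,0,c); (23,20,c); (23,22,c); (24,13,c); (24,20,c); (24,21,c); (25,15,c); (25,21,c); (25,22,c); (26,20,c); (26,21,c); (26,22,c); result: nodes: 0:vx, 2:vx, 3:vx, 4:vx, 5:vx, 7:vx, 8:vx, 12:tri, 13:vx, 14:vx, 15:vx, 17:tri, 18:tri, 19:tri, 20:vx, 21:vx, 22:vx, 23:tri, 24:tri, 25:tri, 26:tri edges: (12,2,c); (12,3,c); (12,4,ck); (12,5,c); (17,3,c); (17,13,c); (17,14,c); (18,8,c); (18,14,c); (18,15,c); (19,13,c); (19,14,c); (19,15,c); (23,0,c); (23,20,c); (23,22,c); (24,13,c); (24,20,c); (24,21,c); (25,15,c); (25,21,c); (25,22,c); (26,20,c); (26,21,c); (26,22,c)
final:
nodes: 0:vx, 2:vx, 3:vx, 4:vx, 5:vx, 7:vx, 8:vx, 12:tri, 13:vx, 14:vx, 15:vx, 17:tri, 18:tri, 19:tri, 20:vx, 21:vx, 22:vx, 23:tri, 24:tri, 25:tri, 26:tri
edges: (12,2,c); (12,3,c); (12,4,ck); (12,5,c); (17,3,c); (17,13,c); (17,14,c); (18,8,c); (18,14,c); (18,15,c); (19,13,c); (19,14,c); (19,15,c); (23,0,c); (23,20,c); (23,22,c); (24,13,c); (24,20,c); (24,21,c); (25,15,c); (25,21,c); (25,22,c); (26,20,c); (26,21,c); (26,22,c)


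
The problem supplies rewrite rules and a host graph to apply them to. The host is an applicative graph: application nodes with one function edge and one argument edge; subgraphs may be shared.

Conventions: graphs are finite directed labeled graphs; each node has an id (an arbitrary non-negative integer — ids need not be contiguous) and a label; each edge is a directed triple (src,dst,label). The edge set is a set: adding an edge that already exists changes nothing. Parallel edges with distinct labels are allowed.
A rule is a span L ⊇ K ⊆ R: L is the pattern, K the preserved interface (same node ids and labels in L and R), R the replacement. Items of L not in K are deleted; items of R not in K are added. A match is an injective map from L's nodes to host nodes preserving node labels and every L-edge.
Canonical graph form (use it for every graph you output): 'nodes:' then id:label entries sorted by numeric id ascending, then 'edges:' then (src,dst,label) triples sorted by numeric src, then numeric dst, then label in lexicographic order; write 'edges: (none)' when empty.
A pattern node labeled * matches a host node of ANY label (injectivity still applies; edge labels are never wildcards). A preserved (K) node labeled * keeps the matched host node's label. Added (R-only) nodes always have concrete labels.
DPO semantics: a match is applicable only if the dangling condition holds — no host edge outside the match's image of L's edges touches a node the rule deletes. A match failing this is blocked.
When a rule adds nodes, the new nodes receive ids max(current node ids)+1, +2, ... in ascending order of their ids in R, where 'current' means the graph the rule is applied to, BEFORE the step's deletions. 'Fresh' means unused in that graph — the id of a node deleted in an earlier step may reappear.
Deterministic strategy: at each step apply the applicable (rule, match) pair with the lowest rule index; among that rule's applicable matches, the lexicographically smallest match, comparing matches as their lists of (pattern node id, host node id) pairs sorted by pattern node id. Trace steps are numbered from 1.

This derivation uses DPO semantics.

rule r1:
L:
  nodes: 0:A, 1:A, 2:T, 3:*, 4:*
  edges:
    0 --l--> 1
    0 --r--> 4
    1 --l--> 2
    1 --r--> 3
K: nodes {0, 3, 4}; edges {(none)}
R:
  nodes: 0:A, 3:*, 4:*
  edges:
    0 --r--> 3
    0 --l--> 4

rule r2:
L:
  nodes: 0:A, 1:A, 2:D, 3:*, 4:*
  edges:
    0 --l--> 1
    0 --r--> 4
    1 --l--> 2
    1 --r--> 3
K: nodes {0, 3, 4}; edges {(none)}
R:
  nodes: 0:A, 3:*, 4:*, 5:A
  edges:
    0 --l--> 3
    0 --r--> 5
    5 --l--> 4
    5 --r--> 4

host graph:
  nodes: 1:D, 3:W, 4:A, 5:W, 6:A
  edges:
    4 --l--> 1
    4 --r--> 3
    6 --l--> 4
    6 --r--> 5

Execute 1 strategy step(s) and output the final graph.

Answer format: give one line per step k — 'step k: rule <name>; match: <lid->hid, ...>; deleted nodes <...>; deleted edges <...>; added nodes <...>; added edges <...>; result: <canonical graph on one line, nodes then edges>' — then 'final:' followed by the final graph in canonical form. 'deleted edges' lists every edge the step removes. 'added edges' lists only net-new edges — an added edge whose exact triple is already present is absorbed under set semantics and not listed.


step 1: rule r2; match: 0->6, 1->4, 2->1, 3->3, 4->5; deleted nodes 1, 4; deleted edges (4,1,l); (4,3,r); (6,4,l); (6,5,r); added nodes 7; added edges (6,3,l); (6,7,r); (7,5,l); (7,5,r); result: nodes: 3:W, 5:W, 6:A, 7:A edges: (6,3,l); (6,7,r); (7,5,l); (7,5,r)
final:
nodes: 3:W, 5:W, 6:A, 7:A
edges: (6,3,l); (6,7,r); (7,5,l); (7,5,r)


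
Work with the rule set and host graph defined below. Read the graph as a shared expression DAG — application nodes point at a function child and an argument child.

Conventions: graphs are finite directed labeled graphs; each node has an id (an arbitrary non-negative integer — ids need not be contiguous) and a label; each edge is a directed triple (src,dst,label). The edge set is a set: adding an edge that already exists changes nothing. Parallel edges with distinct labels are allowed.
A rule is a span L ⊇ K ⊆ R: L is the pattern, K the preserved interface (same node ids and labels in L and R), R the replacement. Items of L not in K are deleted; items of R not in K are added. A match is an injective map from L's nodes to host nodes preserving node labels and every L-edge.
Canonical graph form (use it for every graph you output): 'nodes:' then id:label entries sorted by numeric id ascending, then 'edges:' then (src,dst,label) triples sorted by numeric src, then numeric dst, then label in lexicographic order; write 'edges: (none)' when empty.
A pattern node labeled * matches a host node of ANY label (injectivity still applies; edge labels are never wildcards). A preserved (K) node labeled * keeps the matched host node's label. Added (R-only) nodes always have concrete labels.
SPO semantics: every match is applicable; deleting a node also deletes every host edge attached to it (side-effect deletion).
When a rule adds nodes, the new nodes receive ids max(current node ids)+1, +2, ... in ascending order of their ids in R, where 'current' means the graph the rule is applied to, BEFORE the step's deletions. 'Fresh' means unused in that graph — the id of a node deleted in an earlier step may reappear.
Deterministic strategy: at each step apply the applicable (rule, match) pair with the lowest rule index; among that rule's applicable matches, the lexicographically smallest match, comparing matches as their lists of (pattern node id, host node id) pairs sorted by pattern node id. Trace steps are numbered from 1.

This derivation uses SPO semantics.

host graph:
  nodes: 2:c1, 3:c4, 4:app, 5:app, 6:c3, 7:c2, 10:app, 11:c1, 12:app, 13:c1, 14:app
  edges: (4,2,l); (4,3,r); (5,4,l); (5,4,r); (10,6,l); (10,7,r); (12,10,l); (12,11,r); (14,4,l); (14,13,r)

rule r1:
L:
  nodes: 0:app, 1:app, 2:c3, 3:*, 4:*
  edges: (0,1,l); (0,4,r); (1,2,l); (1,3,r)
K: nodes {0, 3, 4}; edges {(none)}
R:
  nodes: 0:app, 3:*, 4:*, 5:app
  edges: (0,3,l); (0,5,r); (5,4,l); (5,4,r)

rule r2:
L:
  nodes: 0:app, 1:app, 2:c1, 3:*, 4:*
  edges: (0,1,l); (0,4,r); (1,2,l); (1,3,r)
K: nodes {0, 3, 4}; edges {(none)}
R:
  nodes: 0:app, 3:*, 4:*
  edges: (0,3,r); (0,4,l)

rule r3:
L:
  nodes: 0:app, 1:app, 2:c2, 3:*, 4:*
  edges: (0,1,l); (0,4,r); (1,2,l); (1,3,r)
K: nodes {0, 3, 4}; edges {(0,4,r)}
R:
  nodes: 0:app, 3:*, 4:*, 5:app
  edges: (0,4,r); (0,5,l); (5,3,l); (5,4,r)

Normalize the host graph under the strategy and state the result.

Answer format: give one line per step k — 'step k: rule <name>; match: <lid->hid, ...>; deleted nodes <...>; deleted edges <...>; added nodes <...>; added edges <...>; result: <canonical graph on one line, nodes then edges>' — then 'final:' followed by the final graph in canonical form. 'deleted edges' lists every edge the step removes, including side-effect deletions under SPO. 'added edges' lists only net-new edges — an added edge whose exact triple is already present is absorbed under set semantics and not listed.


step 1: rule r1; match: 0->12, 1->10, 2->6, 3->7, 4->11; deleted nodes 6, 10; deleted edges (10,6,l); (10,7,r); (12,10,l); (12,11,r); added nodes 15; added edges (12,7,l); (12,15,r); (15,11,l); (15,11,r); result: nodes: 2:c1, 3:c4, 4:app, 5:app, 7:c2, 11:c1, 12:app, 13:c1, 14:app, 15:app edges: (4,2,l); (4,3,r); (5,4,l); (5,4,r); (12,7,l); (12,15,r); (14,4,l); (14,13,r); (15,11,l); (15,11,r)
step 2: rule r2; match: 0->14, 1->4, 2->2, 3->3, 4->13; deleted nodes 2, 4; deleted edges (4,2,l); (4,3,r); (5,4,l); (5,4,r); (14,4,l); (14,13,r); added nodes (none); added edges (14,3,r); (14,13,l); result: nodes: 3:c4, 5:app, 7:c2, 11:c1, 12:app, 13:c1, 14:app, 15:app edges: (12,7,l); (12,15,r); (14,3,r); (14,13,l); (15,11,l); (15,11,r)
final:
nodes: 3:c4, 5:app, 7:c2, 11:c1, 12:app, 13:c1, 14:app, 15:app
edges: (12,7,l); (12,15,r); (14,3,r); (14,13,l); (15,11,l); (15,11,r)


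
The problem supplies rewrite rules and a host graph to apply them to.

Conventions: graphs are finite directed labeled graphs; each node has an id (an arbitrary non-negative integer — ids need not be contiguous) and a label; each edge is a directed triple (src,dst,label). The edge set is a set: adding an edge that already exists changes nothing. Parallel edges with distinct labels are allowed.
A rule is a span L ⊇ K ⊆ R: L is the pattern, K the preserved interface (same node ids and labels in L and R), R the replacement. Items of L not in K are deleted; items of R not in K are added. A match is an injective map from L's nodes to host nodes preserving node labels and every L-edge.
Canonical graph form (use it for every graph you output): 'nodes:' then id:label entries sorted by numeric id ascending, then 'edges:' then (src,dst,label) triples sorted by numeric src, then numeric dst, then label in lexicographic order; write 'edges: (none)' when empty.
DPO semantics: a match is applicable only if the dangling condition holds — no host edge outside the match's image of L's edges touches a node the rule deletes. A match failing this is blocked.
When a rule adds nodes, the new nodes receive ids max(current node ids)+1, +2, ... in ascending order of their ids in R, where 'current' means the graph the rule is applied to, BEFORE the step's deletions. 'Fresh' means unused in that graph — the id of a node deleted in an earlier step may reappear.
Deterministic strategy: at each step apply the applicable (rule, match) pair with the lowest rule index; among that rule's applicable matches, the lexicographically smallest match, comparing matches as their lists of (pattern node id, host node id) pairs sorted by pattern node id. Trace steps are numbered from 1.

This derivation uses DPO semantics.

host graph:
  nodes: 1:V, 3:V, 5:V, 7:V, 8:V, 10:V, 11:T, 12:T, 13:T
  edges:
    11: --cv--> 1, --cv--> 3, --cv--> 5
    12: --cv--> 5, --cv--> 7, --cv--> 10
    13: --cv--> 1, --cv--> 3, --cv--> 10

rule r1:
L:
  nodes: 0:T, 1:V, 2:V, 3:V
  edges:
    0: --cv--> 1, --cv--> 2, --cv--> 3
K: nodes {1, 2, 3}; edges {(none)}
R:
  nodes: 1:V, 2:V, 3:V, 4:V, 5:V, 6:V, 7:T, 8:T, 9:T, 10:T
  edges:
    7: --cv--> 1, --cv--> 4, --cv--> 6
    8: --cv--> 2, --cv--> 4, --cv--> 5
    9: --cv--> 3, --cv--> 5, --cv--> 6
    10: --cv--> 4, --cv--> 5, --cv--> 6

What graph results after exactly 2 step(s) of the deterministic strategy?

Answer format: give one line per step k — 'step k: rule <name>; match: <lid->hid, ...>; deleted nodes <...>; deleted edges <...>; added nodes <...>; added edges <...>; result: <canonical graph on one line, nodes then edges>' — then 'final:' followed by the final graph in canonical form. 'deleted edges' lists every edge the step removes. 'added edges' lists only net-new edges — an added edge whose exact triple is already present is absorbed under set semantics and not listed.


step 1: rule r1; match: 0->11, 1->1, 2->3, 3->5; deleted nodes 11; deleted edges (11,1,cv); (11,3,cv); (11,5,cv); added nodes 14, 15, 16, 17, 18, 19, 20; added edges (17,1,cv); (17,14,cv); (17,16,cv); (18,3,cv); (18,14,cv); (18,15,cv); (19,5,cv); (19,15,cv); (19,16,cv); (20,14,cv); (20,15,cv); (20,16,cv); result: nodes: 1:V, 3:V, 5:V, 7:V, 8:V, 10:V, 12:T, 13:T, 14:V, 15:V, 16:V, 17:T, 18:T, 19:T, 20:T edges: (12,5,cv); (12,7,cv); (12,10,cv); (13,1,cv); (13,3,cv); (13,10,cv); (17,1,cv); (17,14,cv); (17,16,cv); (18,3,cv); (18,14,cv); (18,15,cv); (19,5,cv); (19,15,cv); (19,16,cv); (20,14,cv); (20,15,cv); (20,16,cv)
step 2: rule r1; match: 0->12, 1->5, 2->7, 3->10; deleted nodes 12; deleted edges (12,5,cv); (12,7,cv); (12,10,cv); added nodes 21, 22, 23, 24, 25, 26, 27; added edges (24,5,cv); (24,21,cv); (24,23,cv); (25,7,cv); (25,21,cv); (25,22,cv); (26,10,cv); (26,22,cv); (26,23,cv); (27,21,cv); (27,22,cv); (27,23,cv); result: nodes: 1:V, 3:V, 5:V, 7:V, 8:V, 10:V, 13:T, 14:V, 15:V, 16:V, 17:T, 18:T, 19:T, 20:T, 21:V, 22:V, 23:V, 24:T, 25:T, 26:T, 27:T edges: (13,1,cv); (13,3,cv); (13,10,cv); (17,1,cv); (17,14,cv); (17,16,cv); (18,3,cv); (18,14,cv); (18,15,cv); (19,5,cv); (19,15,cv); (19,16,cv); (20,14,cv); (20,15,cv); (20,16,cv); (24,5,cv); (24,21,cv); (24,23,cv); (25,7,cv); (25,21,cv); (25,22,cv); (26,10,cv); (26,22,cv); (26,23,cv); (27,21,cv); (27,22,cv); (27,23,cv)
final:
nodes: 1:V, 3:V, 5:V, 7:V, 8:V, 10:V, 13:T, 14:V, 15:V, 16:V, 17:T, 18:T, 19:T, 20:T, 21:V, 22:V, 23:V, 24:T, 25:T, 26:T, 27:T
edges: (13,1,cv); (13,3,cv); (13,10,cv); (17,1,cv); (17,14,cv); (17,16,cv); (18,3,cv); (18,14,cv); (18,15,cv); (19,5,cv); (19,15,cv); (19,16,cv); (20,14,cv); (20,15,cv); (20,16,cv); (24,5,cv); (24,21,cv); (24,23,cv); (25,7,cv); (25,21,cv); (25,22,cv); (26,10,cv); (26,22,cv); (26,23,cv); (27,21,cv); (27,22,cv); (27,23,cv)


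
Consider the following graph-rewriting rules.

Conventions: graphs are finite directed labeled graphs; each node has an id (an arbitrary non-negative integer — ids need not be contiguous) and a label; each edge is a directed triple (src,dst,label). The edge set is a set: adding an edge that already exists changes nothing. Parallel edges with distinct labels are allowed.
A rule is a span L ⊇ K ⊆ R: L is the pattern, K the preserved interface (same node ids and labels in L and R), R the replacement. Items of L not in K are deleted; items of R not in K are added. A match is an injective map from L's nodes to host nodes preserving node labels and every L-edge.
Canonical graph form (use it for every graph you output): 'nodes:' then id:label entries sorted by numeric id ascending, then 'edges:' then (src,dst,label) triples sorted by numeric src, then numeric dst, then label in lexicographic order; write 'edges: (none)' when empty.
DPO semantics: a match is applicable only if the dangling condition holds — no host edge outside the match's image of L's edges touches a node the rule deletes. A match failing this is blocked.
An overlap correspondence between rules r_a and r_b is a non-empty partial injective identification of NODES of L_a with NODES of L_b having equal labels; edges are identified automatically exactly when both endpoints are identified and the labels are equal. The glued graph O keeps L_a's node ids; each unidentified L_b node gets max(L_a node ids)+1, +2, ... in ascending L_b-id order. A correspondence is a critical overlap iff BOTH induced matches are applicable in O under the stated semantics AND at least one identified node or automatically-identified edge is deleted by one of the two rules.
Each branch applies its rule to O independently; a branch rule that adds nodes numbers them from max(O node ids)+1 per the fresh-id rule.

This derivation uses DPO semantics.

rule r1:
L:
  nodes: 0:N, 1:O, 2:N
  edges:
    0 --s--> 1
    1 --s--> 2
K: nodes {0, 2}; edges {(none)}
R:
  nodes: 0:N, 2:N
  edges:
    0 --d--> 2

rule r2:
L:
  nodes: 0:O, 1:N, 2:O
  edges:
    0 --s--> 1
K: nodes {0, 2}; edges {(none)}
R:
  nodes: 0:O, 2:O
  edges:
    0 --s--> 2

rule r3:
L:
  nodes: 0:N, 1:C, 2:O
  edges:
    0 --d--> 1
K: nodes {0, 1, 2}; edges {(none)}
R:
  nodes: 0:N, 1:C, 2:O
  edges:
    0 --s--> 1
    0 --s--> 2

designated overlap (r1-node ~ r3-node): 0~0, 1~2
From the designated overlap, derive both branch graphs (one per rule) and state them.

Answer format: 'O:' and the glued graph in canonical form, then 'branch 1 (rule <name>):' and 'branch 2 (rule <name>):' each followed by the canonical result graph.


O:
nodes: 0:N, 1:O, 2:N, 3:C
edges: (0,1,s); (0,3,d); (1,2,s)
branch 1 (rule r1):
nodes: 0:N, 2:N, 3:C
edges: (0,2,d); (0,3,d)
branch 2 (rule r3):
nodes: 0:N, 1:O, 2:N, 3:C
edges: (0,1,s); (0,3,s); (1,2,s)


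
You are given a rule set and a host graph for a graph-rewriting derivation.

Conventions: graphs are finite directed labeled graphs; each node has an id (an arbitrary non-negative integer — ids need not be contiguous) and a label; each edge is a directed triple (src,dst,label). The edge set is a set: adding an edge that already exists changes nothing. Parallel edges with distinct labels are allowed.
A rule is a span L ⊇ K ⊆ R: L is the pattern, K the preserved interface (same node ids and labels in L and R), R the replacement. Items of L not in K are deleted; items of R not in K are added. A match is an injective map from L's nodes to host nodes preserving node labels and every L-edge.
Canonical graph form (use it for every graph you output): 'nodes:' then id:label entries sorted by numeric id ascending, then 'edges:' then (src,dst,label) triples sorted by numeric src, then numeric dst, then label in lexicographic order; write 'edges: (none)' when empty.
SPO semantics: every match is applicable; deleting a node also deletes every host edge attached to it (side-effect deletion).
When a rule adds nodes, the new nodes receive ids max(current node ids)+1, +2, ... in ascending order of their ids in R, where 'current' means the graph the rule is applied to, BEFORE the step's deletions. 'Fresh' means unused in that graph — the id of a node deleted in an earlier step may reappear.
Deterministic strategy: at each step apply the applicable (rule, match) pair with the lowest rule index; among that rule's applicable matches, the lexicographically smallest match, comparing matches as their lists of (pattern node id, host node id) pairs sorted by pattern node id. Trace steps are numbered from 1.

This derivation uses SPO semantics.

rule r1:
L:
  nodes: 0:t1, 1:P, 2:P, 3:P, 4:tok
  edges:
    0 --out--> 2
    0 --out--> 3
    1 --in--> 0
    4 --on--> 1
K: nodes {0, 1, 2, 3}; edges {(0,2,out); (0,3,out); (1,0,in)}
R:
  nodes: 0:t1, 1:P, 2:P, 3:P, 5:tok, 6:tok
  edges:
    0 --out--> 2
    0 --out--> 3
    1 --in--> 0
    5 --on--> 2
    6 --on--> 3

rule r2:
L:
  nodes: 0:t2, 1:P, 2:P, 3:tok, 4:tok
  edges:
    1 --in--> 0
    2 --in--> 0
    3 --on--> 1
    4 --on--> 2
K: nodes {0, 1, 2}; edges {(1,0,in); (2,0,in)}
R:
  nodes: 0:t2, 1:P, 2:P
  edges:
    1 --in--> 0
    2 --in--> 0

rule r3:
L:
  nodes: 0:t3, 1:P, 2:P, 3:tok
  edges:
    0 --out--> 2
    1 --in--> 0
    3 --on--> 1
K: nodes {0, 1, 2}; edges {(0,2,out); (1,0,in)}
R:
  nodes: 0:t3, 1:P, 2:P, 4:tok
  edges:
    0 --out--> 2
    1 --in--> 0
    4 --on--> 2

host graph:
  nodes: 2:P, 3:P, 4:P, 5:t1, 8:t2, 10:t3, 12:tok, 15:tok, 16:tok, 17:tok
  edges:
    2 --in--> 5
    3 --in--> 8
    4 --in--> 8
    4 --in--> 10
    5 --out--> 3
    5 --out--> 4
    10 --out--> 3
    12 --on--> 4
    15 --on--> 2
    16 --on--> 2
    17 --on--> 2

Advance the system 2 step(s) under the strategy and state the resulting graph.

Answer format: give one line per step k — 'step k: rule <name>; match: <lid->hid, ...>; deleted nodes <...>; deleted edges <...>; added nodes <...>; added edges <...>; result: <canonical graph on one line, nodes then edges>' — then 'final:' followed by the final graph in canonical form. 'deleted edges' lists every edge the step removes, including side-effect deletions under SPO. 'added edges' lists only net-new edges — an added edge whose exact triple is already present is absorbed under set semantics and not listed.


step 1: rule r1; match: 0->5, 1->2, 2->3, 3->4, 4->15; deleted nodes 15; deleted edges (15,2,on); added nodes 18, 19; added edges (18,3,on); (19,4,on); result: nodes: 2:P, 3:P, 4:P, 5:t1, 8:t2, 10:t3, 12:tok, 16:tok, 17:tok, 18:tok, 19:tok edges: (2,5,in); (3,8,in); (4,8,in); (4,10,in); (5,3,out); (5,4,out); (10,3,out); (12,4,on); (16,2,on); (17,2,on); (18,3,on); (19,4,on)
step 2: rule r1; match: 0->5, 1->2, 2->3, 3->4, 4->16; deleted nodes 16; deleted edges (16,2,on); added nodes 20, 21; added edges (20,3,on); (21,4,on); result: nodes: 2:P, 3:P, 4:P, 5:t1, 8:t2, 10:t3, 12:tok, 17:tok, 18:tok, 19:tok, 20:tok, 21:tok edges: (2,5,in); (3,8,in); (4,8,in); (4,10,in); (5,3,out); (5,4,out); (10,3,out); (12,4,on); (17,2,on); (18,3,on); (19,4,on); (20,3,on); (21,4,on)
final:
nodes: 2:P, 3:P, 4:P, 5:t1, 8:t2, 10:t3, 12:tok, 17:tok, 18:tok, 19:tok, 20:tok, 21:tok
edges: (2,5,in); (3,8,in); (4,8,in); (4,10,in); (5,3,out); (5,4,out); (10,3,out); (12,4,on); (17,2,on); (18,3,on); (19,4,on); (20,3,on); (21,4,on)


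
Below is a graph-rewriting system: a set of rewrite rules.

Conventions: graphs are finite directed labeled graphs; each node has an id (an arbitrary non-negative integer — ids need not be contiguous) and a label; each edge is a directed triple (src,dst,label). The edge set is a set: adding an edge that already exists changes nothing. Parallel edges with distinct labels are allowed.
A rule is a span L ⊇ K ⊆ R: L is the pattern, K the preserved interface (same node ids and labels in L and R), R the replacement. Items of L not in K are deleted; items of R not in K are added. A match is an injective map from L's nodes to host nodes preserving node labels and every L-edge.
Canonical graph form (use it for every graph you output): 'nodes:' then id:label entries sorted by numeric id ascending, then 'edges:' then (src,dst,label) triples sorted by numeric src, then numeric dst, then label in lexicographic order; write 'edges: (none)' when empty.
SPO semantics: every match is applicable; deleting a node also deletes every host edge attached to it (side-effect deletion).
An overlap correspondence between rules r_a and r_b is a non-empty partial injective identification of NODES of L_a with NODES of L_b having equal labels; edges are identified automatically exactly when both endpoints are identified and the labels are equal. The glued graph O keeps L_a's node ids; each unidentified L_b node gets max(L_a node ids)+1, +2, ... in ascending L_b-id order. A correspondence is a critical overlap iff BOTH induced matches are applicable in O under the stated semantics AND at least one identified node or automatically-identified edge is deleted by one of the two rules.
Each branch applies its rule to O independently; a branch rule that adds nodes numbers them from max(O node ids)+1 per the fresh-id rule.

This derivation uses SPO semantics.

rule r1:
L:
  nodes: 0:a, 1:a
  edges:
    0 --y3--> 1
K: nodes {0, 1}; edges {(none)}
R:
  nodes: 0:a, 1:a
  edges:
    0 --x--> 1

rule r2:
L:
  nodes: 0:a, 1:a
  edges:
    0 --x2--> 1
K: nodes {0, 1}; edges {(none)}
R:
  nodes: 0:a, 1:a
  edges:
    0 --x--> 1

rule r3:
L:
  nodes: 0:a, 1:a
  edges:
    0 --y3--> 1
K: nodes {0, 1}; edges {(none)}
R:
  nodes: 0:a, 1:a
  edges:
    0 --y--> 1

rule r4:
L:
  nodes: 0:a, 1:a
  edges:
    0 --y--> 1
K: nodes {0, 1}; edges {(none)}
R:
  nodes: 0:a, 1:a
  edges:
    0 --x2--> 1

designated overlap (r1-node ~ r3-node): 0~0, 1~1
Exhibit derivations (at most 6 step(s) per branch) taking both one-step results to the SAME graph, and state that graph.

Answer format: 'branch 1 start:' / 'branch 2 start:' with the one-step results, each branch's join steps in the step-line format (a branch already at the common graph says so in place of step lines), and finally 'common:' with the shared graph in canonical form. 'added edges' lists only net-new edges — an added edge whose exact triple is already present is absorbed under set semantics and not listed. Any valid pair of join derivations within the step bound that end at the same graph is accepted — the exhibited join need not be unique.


branch 1 start:
nodes: 0:a, 1:a
edges: (0,1,x)
branch 2 start:
nodes: 0:a, 1:a
edges: (0,1,y)
branch 1: already at the common graph (0 steps)
branch 2 step 1: rule r4; match: 0->0, 1->1; deleted nodes (none); deleted edges (0,1,y); added nodes (none); added edges (0,1,x2); result: nodes: 0:a, 1:a edges: (0,1,x2)
branch 2 step 2: rule r2; match: 0->0, 1->1; deleted nodes (none); deleted edges (0,1,x2); added nodes (none); added edges (0,1,x); result: nodes: 0:a, 1:a edges: (0,1,x)
common:
nodes: 0:a, 1:a
edges: (0,1,x)


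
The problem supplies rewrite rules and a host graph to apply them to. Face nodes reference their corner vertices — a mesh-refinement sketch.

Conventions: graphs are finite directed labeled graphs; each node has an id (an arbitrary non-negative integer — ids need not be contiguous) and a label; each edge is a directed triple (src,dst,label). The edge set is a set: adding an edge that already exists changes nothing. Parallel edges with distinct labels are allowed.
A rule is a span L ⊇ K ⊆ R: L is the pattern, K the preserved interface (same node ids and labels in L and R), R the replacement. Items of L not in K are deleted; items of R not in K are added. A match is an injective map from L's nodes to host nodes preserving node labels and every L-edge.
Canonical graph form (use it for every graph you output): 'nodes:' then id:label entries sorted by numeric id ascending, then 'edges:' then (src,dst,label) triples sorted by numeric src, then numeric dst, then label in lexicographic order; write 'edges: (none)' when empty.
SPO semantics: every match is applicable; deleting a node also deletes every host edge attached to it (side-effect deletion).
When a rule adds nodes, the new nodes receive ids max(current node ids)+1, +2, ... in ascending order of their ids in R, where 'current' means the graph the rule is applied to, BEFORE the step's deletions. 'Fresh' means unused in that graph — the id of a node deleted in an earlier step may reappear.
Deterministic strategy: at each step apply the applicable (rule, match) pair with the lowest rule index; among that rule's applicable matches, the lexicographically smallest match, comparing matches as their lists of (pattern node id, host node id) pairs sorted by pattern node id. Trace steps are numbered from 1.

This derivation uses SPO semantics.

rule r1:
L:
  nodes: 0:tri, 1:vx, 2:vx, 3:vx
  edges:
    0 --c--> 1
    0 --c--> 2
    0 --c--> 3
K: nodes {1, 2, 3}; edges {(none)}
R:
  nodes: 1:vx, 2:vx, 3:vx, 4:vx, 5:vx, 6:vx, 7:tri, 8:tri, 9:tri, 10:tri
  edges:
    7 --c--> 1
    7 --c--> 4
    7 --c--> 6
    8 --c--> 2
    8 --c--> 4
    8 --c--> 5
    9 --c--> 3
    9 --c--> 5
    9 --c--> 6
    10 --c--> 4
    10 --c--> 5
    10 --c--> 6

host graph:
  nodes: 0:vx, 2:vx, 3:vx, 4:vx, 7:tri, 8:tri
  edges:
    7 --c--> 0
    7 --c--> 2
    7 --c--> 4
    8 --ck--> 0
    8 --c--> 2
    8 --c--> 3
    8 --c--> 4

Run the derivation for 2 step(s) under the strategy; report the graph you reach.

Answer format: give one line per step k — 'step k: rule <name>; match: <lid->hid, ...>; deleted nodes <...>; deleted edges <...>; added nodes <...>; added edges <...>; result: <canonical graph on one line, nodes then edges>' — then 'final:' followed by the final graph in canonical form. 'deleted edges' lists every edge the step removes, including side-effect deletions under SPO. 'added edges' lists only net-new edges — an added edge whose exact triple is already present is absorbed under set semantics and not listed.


step 1: rule r1; match: 0->7, 1->0, 2->2, 3->4; deleted nodes 7; deleted edges (7,0,c); (7,2,c); (7,4,c); added nodes 9, 10, 11, 12, 13, 14, 15; added edges (12,0,c); (12,9,c); (12,11,c); (13,2,c); (13,9,c); (13,10,c); (14,4,c); (14,10,c); (14,11,c); (15,9,c); (15,10,c); (15,11,c); result: nodes: 0:vx, 2:vx, 3:vx, 4:vx, 8:tri, 9:vx, 10:vx, 11:vx, 12:tri, 13:tri, 14:tri, 15:tri edges: (8,0,ck); (8,2,c); (8,3,c); (8,4,c); (12,0,c); (12,9,c); (12,11,c); (13,2,c); (13,9,c); (13,10,c); (14,4,c); (14,10,c); (14,11,c); (15,9,c); (15,10,c); (15,11,c)
step 2: rule r1; match: 0->8, 1->2, 2->3, 3->4; deleted nodes 8; deleted edges (8,0,ck); (8,2,c); (8,3,c); (8,4,c); added nodes 16, 17, 18, 19, 20, 21, 22; added edges (19,2,c); (19,16,c); (19,18,c); (20,3,c); (20,16,c); (20,17,c); (21,4,c); (21,17,c); (21,18,c); (22,16,c); (22,17,c); (22,18,c); result: nodes: 0:vx, 2:vx, 3:vx, 4:vx, 9:vx, 10:vx, 11:vx, 12:tri, 13:tri, 14:tri, 15:tri, 16:vx, 17:vx, 18:vx, 19:tri, 20:tri, 21:tri, 22:tri edges: (12,0,c); (12,9,c); (12,11,c); (13,2,c); (13,9,c); (13,10,c); (14,4,c); (14,10,c); (14,11,c); (15,9,c); (15,10,c); (15,11,c); (19,2,c); (19,16,c); (19,18,c); (20,3,c); (20,16,c); (20,17,c); (21,4,c); (21,17,c); (21,18,c); (22,16,c); (22,17,c); (22,18,c)
final:
nodes: 0:vx, 2:vx, 3:vx, 4:vx, 9:vx, 10:vx, 11:vx, 12:tri, 13:tri, 14:tri, 15:tri, 16:vx, 17:vx, 18:vx, 19:tri, 20:tri, 21:tri, 22:tri
edges: (12,0,c); (12,9,c); (12,11,c); (13,2,c); (13,9,c); (13,10,c); (14,4,c); (14,10,c); (14,11,c); (15,9,c); (15,10,c); (15,11,c); (19,2,c); (19,16,c); (19,18,c); (20,3,c); (20,16,c); (20,17,c); (21,4,c); (21,17,c); (21,18,c); (22,16,c); (22,17,c); (22,18,c)


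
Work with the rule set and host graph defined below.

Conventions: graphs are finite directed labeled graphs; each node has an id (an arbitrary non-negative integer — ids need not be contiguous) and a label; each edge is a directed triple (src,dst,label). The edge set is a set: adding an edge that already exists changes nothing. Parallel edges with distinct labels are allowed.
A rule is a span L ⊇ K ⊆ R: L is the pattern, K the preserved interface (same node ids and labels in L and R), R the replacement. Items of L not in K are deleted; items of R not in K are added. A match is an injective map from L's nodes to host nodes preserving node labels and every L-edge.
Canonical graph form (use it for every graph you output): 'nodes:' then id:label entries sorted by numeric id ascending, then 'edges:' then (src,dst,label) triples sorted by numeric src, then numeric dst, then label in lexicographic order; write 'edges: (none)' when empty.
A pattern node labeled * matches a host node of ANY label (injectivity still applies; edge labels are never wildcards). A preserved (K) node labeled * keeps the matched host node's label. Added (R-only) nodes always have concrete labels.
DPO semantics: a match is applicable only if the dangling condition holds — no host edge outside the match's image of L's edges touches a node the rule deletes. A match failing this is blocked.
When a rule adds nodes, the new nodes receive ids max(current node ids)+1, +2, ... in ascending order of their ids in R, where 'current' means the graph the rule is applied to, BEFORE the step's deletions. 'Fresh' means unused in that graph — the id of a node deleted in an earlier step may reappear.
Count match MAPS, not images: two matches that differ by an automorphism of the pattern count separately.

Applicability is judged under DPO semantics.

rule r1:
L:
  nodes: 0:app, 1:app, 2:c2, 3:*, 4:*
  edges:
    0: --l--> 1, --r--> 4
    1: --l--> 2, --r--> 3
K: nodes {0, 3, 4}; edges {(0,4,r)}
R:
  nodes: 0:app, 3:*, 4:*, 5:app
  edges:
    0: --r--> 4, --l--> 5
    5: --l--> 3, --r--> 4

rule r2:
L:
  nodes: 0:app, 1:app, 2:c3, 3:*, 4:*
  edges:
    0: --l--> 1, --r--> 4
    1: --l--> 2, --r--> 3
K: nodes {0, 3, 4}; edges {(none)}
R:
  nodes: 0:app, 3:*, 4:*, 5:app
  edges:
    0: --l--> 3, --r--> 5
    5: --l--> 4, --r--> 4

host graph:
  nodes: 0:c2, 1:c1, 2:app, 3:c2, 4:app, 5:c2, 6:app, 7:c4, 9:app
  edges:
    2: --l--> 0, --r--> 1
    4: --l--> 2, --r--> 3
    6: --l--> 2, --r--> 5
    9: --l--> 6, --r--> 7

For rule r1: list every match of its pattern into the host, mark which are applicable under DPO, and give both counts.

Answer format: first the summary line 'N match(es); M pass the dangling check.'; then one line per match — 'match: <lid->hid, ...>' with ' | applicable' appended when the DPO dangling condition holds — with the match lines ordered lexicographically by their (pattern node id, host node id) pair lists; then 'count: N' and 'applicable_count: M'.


2 match(es); 0 pass the dangling check.
match: 0->4, 1->2, 2->0, 3->1, 4->3
match: 0->6, 1->2, 2->0, 3->1, 4->5
count: 2
applicable_count: 0
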